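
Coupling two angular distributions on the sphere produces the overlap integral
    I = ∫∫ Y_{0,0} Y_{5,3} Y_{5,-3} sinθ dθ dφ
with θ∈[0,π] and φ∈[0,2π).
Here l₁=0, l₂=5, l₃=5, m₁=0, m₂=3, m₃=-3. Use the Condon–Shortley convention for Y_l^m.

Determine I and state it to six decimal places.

-0.282095

Checks pass: Σm=0; 10 even; l₃=5∈[5,5].
(2·0+1)(2·5+1)(2·5+1) = 121
Δ: 0! 0! 10! / 11! → 1/11
sum: t=0:+1/14400 = 1/14400
3j²(0 5 5; 0 0 0) = Δ·Π!·Σ² = 1/11  (sign -1)
sum: t=0:+1/80640 = 1/80640
3j²(0 5 5; 0 3 -3) = Δ·Π!·Σ² = 1/11  (sign +1)
combine: 4πI² = 121·1/11·1/11 = 1/1
take √, sign -1: I = -0.28209479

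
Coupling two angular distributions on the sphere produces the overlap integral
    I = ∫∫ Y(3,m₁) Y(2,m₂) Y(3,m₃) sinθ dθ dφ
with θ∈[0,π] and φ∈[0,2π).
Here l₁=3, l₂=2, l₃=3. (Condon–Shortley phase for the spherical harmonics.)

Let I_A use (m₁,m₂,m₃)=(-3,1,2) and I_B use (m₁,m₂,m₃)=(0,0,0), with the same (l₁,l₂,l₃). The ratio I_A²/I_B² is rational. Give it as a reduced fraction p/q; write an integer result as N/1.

25/16

Shared (l₁,l₂,l₃)=(3,2,3): N and (l;000)² cancel in I_A²/I_B².
A: Δ = 2!·4!·2!/9! = 1/3780; Racah Σ t=2..2: t=2:+1/48 = 1/48; ⇒ 3j(3 2 3; -3 1 2)² = 5/84, sgn -1
B: Δ = 2!·4!·2!/9! = 1/3780; Racah Σ t=0..2: t=0:+1/24 t=1:−1/4 t=2:+1/24 = -1/6; ⇒ 3j(3 2 3; 0 0 0)² = 4/105, sgn +1
I_A²/I_B² = (5/84)/(4/105) = 25/16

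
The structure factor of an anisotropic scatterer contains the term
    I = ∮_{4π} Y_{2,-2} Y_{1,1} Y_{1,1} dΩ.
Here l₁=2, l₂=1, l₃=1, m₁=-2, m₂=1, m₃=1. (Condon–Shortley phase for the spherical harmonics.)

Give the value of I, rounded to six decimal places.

0.309019

Rules hold: Σm=0, L=4 even, 1≤1≤3.
N = 5·3·3 = 45
Δ = 2!·2!·0!/5! = 1/30
Racah Σ t=1..1: t=1:−1/1 = -1/1
⇒ 3j(2 1 1; 0 0 0)² = 2/15, sgn +1
Racah Σ t=2..2: t=2:+1/4 = 1/4
⇒ 3j(2 1 1; -2 1 1)² = 1/5, sgn +1
4πI² = N·(3j₀)²·(3jₘ)² = 6/5
I = +1·√(1.2/4π) = 0.30901936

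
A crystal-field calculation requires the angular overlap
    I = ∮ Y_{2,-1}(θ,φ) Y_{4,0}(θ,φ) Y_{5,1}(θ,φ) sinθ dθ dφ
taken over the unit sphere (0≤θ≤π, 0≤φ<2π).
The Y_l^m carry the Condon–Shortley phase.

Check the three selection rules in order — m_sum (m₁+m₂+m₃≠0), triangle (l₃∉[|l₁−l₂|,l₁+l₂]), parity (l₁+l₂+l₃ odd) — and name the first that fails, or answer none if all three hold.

parity

m₁+m₂+m₃ = -1 + 0 + 1 = 0  ✓
triangle: |2−4|=2 ≤ l₃=5 ≤ 2+4=6  ✓
parity: l₁+l₂+l₃ = 11 is odd  ✗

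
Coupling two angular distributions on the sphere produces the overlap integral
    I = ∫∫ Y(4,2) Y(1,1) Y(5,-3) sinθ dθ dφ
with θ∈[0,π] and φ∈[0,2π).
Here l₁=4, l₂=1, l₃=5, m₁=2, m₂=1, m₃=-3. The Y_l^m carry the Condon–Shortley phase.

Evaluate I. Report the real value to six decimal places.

m-sum 0 ✓  L=10 even ✓  3≤5≤5 ✓
Π(2lᵢ+1) = 9×3×11 = 297
triangle coeff Δ(4,1,5) = 1/495
Σ_t [0,0]: t=0:+1/576 = 1/576
(3j)²=5/99 [(4 1 5; 0 0 0)], sign=-1
Σ_t [0,0]: t=0:+1/2880 = 1/2880
(3j)²=28/495 [(4 1 5; 2 1 -3)], sign=+1
⇒ 4πI² = 28/33
I = (-1)√(28/33/(4π)) = -0.25984664

-0.259847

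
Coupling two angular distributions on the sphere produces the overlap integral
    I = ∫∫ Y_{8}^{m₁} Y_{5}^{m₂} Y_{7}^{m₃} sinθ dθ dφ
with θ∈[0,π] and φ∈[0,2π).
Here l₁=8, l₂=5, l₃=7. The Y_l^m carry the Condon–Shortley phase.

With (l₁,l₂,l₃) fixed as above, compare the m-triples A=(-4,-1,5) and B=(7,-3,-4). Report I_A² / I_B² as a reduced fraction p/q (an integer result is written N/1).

5/702

Same 8,5,7: normalisation and zero-m 3j drop out of the ratio.
A: Δ: 6! 10! 4! / 21! → 1/814773960; sum: t=2:+1/696729600 t=3:−1/78382080 t=4:+1/92897280 = -1/1791590400; 3j²(8 5 7; -4 -1 5) = Δ·Π!·Σ² = 11/151164  (sign -1)
B: Δ: 6! 10! 4! / 21! → 1/814773960; sum: t=0:+1/1045094400 t=1:−1/2612736000 = 1/1741824000; 3j²(8 5 7; 7 -3 -4) = Δ·Π!·Σ² = 33/3230  (sign -1)
I_A²/I_B² = (11/151164)/(33/3230) = 5/702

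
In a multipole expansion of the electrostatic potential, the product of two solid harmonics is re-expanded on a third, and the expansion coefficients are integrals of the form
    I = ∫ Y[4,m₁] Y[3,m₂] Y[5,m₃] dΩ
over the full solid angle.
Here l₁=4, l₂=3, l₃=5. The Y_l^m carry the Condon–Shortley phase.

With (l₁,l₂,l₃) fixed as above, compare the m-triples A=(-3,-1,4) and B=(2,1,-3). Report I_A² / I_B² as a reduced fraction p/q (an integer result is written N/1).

7/81

Same 4,3,5: normalisation and zero-m 3j drop out of the ratio.
A: Δ: 2! 6! 4! / 13! → 1/180180; sum: t=1:−1/4320 t=2:+1/5760 = -1/17280; 3j²(4 3 5; -3 -1 4) = Δ·Π!·Σ² = 7/4290  (sign +1)
B: Δ: 2! 6! 4! / 13! → 1/180180; sum: t=0:+1/2304 t=1:−1/720 t=2:+1/5760 = -1/1280; 3j²(4 3 5; 2 1 -3) = Δ·Π!·Σ² = 27/1430  (sign -1)
I_A²/I_B² = (7/4290)/(27/1430) = 7/81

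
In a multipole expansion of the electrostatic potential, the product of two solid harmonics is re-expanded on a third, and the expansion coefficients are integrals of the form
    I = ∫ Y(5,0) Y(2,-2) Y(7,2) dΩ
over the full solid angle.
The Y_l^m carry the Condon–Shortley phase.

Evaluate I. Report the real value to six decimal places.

0.127204

Checks pass: Σm=0; 14 even; l₃=7∈[3,7].
(2·5+1)(2·2+1)(2·7+1) = 825
Δ: 0! 10! 4! / 15! → 1/15015
sum: t=0:+1/57600 = 1/57600
3j²(5 2 7; 0 0 0) = Δ·Π!·Σ² = 21/715  (sign -1)
sum: t=0:+1/345600 = 1/345600
3j²(5 2 7; 0 -2 2) = Δ·Π!·Σ² = 6/715  (sign -1)
combine: 4πI² = 825·21/715·6/715 = 378/1859
take √, sign +1: I = 0.12720415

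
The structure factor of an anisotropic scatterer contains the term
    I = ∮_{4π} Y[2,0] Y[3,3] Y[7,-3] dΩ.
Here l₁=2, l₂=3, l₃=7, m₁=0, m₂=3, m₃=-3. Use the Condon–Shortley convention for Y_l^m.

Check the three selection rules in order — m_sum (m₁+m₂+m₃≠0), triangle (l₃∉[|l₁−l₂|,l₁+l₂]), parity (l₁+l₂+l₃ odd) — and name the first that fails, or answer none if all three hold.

m₁+m₂+m₃ = 0 + 3 − 3 = 0  ✓
triangle: |2−3|=1 ≤ l₃=7 ≤ 2+3=5  ✗
parity: l₁+l₂+l₃ = 12 is even

triangle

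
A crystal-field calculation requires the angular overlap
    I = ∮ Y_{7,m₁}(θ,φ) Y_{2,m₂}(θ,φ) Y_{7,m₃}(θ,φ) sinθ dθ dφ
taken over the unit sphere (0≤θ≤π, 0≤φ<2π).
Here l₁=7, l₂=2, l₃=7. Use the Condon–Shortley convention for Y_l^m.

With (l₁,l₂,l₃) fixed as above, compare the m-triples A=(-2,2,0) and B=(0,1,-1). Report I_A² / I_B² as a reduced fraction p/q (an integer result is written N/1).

Shared (l₁,l₂,l₃)=(7,2,7): N and (l;000)² cancel in I_A²/I_B².
A: Δ = 2!·12!·2!/17! = 1/185640; Racah Σ t=2..2: t=2:+1/2419200 = 1/2419200; ⇒ 3j(7 2 7; -2 2 0)² = 27/1105, sgn -1
B: Δ = 2!·12!·2!/17! = 1/185640; Racah Σ t=1..2: t=1:−1/1036800 t=2:+1/1209600 = -1/7257600; ⇒ 3j(7 2 7; 0 1 -1)² = 1/2210, sgn -1
I_A²/I_B² = (27/1105)/(1/2210) = 54/1

54/1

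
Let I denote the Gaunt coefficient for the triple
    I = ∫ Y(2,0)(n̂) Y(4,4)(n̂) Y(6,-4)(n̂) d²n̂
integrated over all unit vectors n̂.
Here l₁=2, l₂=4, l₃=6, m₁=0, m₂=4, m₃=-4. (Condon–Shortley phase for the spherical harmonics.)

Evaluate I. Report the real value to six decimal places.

0.106690

Rules hold: Σm=0, L=12 even, 2≤6≤6.
N = 5·9·13 = 585
Δ = 0!·4!·8!/13! = 1/6435
Racah Σ t=0..0: t=0:+1/2304 = 1/2304
⇒ 3j(2 4 6; 0 0 0)² = 5/143, sgn +1
Racah Σ t=0..0: t=0:+1/161280 = 1/161280
⇒ 3j(2 4 6; 0 4 -4)² = 1/143, sgn +1
4πI² = N·(3j₀)²·(3jₘ)² = 225/1573
I = +1·√(0.143039/4π) = 0.10668957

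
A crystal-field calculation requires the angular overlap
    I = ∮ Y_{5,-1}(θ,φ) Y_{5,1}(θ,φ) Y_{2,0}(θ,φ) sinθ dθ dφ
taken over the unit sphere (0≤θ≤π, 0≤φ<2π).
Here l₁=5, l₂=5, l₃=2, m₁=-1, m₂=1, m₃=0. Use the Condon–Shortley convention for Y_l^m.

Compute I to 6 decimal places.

Rules hold: Σm=0, L=12 even, 0≤2≤10.
N = 11·11·5 = 605
Δ = 8!·2!·2!/13! = 1/38610
Racah Σ t=3..5: t=3:−1/2880 t=4:+1/576 t=5:−1/2880 = 1/960
⇒ 3j(5 5 2; 0 0 0)² = 10/429, sgn +1
Racah Σ t=4..6: t=4:+1/2304 t=5:−1/720 t=6:+1/5760 = -1/1280
⇒ 3j(5 5 2; -1 1 0)² = 27/1430, sgn -1
4πI² = N·(3j₀)²·(3jₘ)² = 45/169
I = -1·√(0.266272/4π) = -0.14556534

-0.145565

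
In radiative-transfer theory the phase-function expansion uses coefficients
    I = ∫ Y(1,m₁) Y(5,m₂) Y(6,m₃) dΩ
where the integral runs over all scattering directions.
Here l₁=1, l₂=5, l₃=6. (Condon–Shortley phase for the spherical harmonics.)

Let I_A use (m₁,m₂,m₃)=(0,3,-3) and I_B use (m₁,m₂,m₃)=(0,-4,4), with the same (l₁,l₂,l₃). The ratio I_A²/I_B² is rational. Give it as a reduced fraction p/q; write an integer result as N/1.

l's match ⇒ only the (l;m) 3-j factors differ between A and B.
A: triangle coeff Δ(1,5,6) = 1/858; Σ_t [0,0]: t=0:+1/80640 = 1/80640; (3j)²=9/286 [(1 5 6; 0 3 -3)], sign=-1
B: triangle coeff Δ(1,5,6) = 1/858; Σ_t [0,0]: t=0:+1/362880 = 1/362880; (3j)²=10/429 [(1 5 6; 0 -4 4)], sign=+1
I_A²/I_B² = (9/286)/(10/429) = 27/20

27/20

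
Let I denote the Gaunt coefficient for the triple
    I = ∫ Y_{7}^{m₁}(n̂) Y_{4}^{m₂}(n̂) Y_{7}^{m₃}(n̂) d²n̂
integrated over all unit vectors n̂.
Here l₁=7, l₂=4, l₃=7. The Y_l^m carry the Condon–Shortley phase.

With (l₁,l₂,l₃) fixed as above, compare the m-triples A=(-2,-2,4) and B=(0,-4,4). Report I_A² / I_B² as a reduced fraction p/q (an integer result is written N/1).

Same 7,4,7: normalisation and zero-m 3j drop out of the ratio.
A: Δ: 4! 10! 4! / 19! → 1/58198140; sum: t=0:+1/34836480 t=1:−1/2903040 t=2:+1/2903040 = 1/34836480; 3j²(7 4 7; -2 -2 4) = Δ·Π!·Σ² = 25/117572  (sign -1)
B: Δ: 4! 10! 4! / 19! → 1/58198140; sum: t=0:+1/17418240 = 1/17418240; 3j²(7 4 7; 0 -4 4) = Δ·Π!·Σ² = 175/12597  (sign -1)
I_A²/I_B² = (25/117572)/(175/12597) = 3/196

3/196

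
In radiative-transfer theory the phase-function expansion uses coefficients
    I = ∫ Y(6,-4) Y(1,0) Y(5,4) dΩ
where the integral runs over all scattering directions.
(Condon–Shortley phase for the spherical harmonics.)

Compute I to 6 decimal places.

Checks pass: Σm=0; 12 even; l₃=5∈[5,7].
(2·6+1)(2·1+1)(2·5+1) = 429
Δ: 2! 10! 0! / 13! → 1/858
sum: t=1:−1/14400 = -1/14400
3j²(6 1 5; 0 0 0) = Δ·Π!·Σ² = 6/143  (sign +1)
sum: t=1:−1/362880 = -1/362880
3j²(6 1 5; -4 0 4) = Δ·Π!·Σ² = 10/429  (sign +1)
combine: 4πI² = 429·6/143·10/429 = 60/143
take √, sign +1: I = 0.18272698

0.182727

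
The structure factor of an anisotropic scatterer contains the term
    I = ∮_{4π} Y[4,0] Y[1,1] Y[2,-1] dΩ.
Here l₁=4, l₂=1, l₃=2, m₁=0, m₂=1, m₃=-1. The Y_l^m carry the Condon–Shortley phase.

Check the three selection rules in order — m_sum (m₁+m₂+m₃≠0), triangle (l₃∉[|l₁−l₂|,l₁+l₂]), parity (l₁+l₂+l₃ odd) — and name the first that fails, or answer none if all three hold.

Σmᵢ = 0  ✓
l₃∈[|l₁−l₂|,l₁+l₂]=[3,5], have l₃=2  ✗
Σlᵢ = 7 ⇒ odd

triangle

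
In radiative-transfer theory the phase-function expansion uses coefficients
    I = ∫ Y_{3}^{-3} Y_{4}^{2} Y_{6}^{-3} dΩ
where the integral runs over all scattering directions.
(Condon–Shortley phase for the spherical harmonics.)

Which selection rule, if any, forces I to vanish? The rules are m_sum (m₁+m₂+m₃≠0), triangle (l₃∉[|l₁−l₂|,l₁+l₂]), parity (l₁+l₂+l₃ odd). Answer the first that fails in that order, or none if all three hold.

m_sum

m₁+m₂+m₃ = -3 + 2 − 3 = -4  ✗
triangle: |3−4|=1 ≤ l₃=6 ≤ 3+4=7
parity: l₁+l₂+l₃ = 13 is odd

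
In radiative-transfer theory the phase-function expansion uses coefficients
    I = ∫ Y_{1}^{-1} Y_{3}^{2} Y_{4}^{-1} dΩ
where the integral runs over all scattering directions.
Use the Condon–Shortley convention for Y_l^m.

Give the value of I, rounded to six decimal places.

m-sum 0 ✓  L=8 even ✓  2≤4≤4 ✓
Π(2lᵢ+1) = 3×7×9 = 189
triangle coeff Δ(1,3,4) = 1/252
Σ_t [0,0]: t=0:+1/36 = 1/36
(3j)²=4/63 [(1 3 4; 0 0 0)], sign=+1
Σ_t [0,0]: t=0:+1/240 = 1/240
(3j)²=1/84 [(1 3 4; -1 2 -1)], sign=-1
⇒ 4πI² = 1/7
I = (-1)√(1/7/(4π)) = -0.10662181

-0.106622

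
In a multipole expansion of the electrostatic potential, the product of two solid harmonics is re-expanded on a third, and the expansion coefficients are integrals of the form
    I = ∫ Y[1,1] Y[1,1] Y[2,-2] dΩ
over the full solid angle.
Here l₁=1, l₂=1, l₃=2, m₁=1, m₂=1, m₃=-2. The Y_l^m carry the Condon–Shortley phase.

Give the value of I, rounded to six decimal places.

0.309019

Checks pass: Σm=0; 4 even; l₃=2∈[0,2].
(2·1+1)(2·1+1)(2·2+1) = 45
Δ: 0! 2! 2! / 5! → 1/30
sum: t=0:+1/1 = 1/1
3j²(1 1 2; 0 0 0) = Δ·Π!·Σ² = 2/15  (sign +1)
sum: t=0:+1/4 = 1/4
3j²(1 1 2; 1 1 -2) = Δ·Π!·Σ² = 1/5  (sign +1)
combine: 4πI² = 45·2/15·1/5 = 6/5
take √, sign +1: I = 0.30901936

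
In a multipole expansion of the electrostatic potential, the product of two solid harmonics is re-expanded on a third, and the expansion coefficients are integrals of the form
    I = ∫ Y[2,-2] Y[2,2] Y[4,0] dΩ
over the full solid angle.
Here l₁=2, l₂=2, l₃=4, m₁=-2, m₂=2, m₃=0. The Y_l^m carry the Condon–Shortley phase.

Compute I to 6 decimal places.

0.040299

Rules hold: Σm=0, L=8 even, 0≤4≤4.
N = 5·5·9 = 225
Δ = 0!·4!·4!/9! = 1/630
Racah Σ t=0..0: t=0:+1/16 = 1/16
⇒ 3j(2 2 4; 0 0 0)² = 2/35, sgn +1
Racah Σ t=0..0: t=0:+1/576 = 1/576
⇒ 3j(2 2 4; -2 2 0)² = 1/630, sgn +1
4πI² = N·(3j₀)²·(3jₘ)² = 1/49
I = +1·√(0.0204082/4π) = 0.04029926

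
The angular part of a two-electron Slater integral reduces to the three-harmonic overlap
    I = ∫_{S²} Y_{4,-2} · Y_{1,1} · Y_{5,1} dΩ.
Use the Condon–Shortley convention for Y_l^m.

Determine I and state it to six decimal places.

-0.120286

m-sum 0 ✓  L=10 even ✓  3≤5≤5 ✓
Π(2lᵢ+1) = 9×3×11 = 297
triangle coeff Δ(4,1,5) = 1/495
Σ_t [0,0]: t=0:+1/576 = 1/576
(3j)²=5/99 [(4 1 5; 0 0 0)], sign=-1
Σ_t [0,0]: t=0:+1/2880 = 1/2880
(3j)²=2/165 [(4 1 5; -2 1 1)], sign=+1
⇒ 4πI² = 2/11
I = (-1)√(2/11/(4π)) = -0.12028562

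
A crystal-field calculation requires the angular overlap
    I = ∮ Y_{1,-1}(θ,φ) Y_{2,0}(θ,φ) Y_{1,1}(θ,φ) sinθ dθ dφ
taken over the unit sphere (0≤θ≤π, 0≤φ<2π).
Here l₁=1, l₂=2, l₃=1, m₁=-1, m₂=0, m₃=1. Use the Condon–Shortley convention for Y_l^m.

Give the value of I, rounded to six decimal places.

0.126157

Checks pass: Σm=0; 4 even; l₃=1∈[1,3].
(2·1+1)(2·2+1)(2·1+1) = 45
Δ: 2! 0! 2! / 5! → 1/30
sum: t=1:−1/1 = -1/1
3j²(1 2 1; 0 0 0) = Δ·Π!·Σ² = 2/15  (sign +1)
sum: t=2:+1/4 = 1/4
3j²(1 2 1; -1 0 1) = Δ·Π!·Σ² = 1/30  (sign +1)
combine: 4πI² = 45·2/15·1/30 = 1/5
take √, sign +1: I = 0.12615663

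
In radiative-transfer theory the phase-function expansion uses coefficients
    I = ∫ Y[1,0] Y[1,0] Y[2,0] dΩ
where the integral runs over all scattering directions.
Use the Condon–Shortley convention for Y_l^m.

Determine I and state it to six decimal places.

Checks pass: Σm=0; 4 even; l₃=2∈[0,2].
(2·1+1)(2·1+1)(2·2+1) = 45
Δ: 0! 2! 2! / 5! → 1/30
sum: t=0:+1/1 = 1/1
3j²(1 1 2; 0 0 0) = Δ·Π!·Σ² = 2/15  (sign +1)
(m-triple is (0,0,0) — same symbol as above.)
combine: 4πI² = 45·2/15·2/15 = 4/5
take √, sign +1: I = 0.25231325

0.252313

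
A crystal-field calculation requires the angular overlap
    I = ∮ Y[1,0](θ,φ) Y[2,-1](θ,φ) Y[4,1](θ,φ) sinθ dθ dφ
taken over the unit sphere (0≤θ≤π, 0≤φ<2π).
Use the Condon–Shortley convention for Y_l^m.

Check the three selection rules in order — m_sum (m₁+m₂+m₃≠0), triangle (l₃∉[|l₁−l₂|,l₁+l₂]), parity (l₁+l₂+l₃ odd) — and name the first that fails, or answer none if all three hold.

triangle

Σmᵢ = 0  ✓
l₃∈[|l₁−l₂|,l₁+l₂]=[1,3], have l₃=4  ✗
Σlᵢ = 7 ⇒ odd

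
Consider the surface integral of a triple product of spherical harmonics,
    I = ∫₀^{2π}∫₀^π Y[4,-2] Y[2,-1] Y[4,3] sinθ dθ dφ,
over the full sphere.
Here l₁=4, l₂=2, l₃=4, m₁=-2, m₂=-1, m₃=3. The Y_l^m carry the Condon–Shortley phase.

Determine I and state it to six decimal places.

Checks pass: Σm=0; 10 even; l₃=4∈[2,6].
(2·4+1)(2·2+1)(2·4+1) = 405
Δ: 2! 6! 2! / 11! → 1/13860
sum: t=0:+1/192 t=1:−1/36 t=2:+1/192 = -5/288
3j²(4 2 4; 0 0 0) = Δ·Π!·Σ² = 20/693  (sign -1)
sum: t=0:+1/1440 t=1:−1/240 = -1/288
3j²(4 2 4; -2 -1 3) = Δ·Π!·Σ² = 5/132  (sign +1)
combine: 4πI² = 405·20/693·5/132 = 375/847
take √, sign -1: I = -0.18770204

-0.187702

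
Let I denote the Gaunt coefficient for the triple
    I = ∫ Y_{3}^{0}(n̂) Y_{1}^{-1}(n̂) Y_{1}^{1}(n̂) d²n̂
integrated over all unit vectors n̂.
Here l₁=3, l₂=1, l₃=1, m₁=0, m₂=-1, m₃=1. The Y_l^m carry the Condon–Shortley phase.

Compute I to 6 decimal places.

0.000000

l₃=1 ∉ [2,4] — triangle fails ⇒ I = 0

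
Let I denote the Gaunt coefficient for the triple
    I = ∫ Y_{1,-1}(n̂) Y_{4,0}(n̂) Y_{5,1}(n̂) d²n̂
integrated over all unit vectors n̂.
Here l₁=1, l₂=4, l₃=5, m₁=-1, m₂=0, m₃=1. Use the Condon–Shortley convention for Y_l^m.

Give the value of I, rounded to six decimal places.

Rules hold: Σm=0, L=10 even, 3≤5≤5.
N = 3·9·11 = 297
Δ = 0!·2!·8!/11! = 1/495
Racah Σ t=0..0: t=0:+1/576 = 1/576
⇒ 3j(1 4 5; 0 0 0)² = 5/99, sgn -1
Racah Σ t=0..0: t=0:+1/1152 = 1/1152
⇒ 3j(1 4 5; -1 0 1)² = 1/33, sgn +1
4πI² = N·(3j₀)²·(3jₘ)² = 5/11
I = -1·√(0.454545/4π) = -0.19018827

-0.190188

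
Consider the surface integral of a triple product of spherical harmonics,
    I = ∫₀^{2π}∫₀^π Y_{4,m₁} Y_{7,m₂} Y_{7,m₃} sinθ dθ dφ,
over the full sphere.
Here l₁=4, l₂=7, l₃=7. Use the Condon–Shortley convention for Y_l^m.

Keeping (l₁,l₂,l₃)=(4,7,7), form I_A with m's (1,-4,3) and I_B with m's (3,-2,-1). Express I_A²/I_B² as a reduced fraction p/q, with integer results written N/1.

l's match ⇒ only the (l;m) 3-j factors differ between A and B.
A: triangle coeff Δ(4,7,7) = 1/58198140; Σ_t [0,3]: t=0:+1/4354560 t=1:−1/1935360 t=2:+1/8709120 t=3:−1/522547200 = -13/74649600; (3j)²=91/11628 [(4 7 7; 1 -4 3)], sign=-1
B: triangle coeff Δ(4,7,7) = 1/58198140; Σ_t [0,1]: t=0:+1/2073600 t=1:−1/2488320 = 1/12441600; (3j)²=98/138567 [(4 7 7; 3 -2 -1)], sign=+1
I_A²/I_B² = (91/11628)/(98/138567) = 1859/168

1859/168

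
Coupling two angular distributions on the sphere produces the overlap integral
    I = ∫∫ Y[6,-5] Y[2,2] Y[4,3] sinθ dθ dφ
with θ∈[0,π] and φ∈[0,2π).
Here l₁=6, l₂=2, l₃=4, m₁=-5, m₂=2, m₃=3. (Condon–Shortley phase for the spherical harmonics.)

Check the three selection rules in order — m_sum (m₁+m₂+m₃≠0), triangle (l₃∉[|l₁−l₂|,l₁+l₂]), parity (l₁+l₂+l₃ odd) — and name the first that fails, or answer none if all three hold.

azimuthal sum: -5 + 2 + 3 = 0  ✓
4 ≤ 4 ≤ 8 (triangle on l)  ✓
L = 6 + 2 + 4 = 12 (even)  ✓

none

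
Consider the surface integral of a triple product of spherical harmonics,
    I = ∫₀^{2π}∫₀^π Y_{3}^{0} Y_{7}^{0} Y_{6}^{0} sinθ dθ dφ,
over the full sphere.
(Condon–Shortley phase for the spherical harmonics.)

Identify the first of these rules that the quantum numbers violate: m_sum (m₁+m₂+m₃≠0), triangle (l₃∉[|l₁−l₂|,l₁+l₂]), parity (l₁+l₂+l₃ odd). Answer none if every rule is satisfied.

none

azimuthal sum: 0 + 0 + 0 = 0  ✓
4 ≤ 6 ≤ 10 (triangle on l)  ✓
L = 3 + 7 + 6 = 16 (even)  ✓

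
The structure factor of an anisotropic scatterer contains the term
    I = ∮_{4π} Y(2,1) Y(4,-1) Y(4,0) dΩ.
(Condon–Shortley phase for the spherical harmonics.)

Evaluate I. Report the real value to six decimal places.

m-sum 0 ✓  L=10 even ✓  2≤4≤6 ✓
Π(2lᵢ+1) = 5×9×9 = 405
triangle coeff Δ(2,4,4) = 1/13860
Σ_t [0,2]: t=0:+1/192 t=1:−1/36 t=2:+1/192 = -5/288
(3j)²=20/693 [(2 4 4; 0 0 0)], sign=-1
Σ_t [0,1]: t=0:+1/72 t=1:−1/96 = 1/288
(3j)²=1/462 [(2 4 4; 1 -1 0)], sign=+1
⇒ 4πI² = 150/5929
I = (-1)√(150/5929/(4π)) = -0.04486937

-0.044869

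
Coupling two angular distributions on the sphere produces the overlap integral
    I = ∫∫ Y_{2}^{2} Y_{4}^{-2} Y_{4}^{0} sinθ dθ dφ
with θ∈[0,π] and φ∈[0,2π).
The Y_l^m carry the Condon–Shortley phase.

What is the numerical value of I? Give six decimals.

-0.190365

Rules hold: Σm=0, L=10 even, 2≤4≤6.
N = 5·9·9 = 405
Δ = 2!·2!·6!/11! = 1/13860
Racah Σ t=0..2: t=0:+1/192 t=1:−1/36 t=2:+1/192 = -5/288
⇒ 3j(2 4 4; 0 0 0)² = 20/693, sgn -1
Racah Σ t=0..0: t=0:+1/192 = 1/192
⇒ 3j(2 4 4; 2 -2 0)² = 3/77, sgn +1
4πI² = N·(3j₀)²·(3jₘ)² = 2700/5929
I = -1·√(0.455389/4π) = -0.19036462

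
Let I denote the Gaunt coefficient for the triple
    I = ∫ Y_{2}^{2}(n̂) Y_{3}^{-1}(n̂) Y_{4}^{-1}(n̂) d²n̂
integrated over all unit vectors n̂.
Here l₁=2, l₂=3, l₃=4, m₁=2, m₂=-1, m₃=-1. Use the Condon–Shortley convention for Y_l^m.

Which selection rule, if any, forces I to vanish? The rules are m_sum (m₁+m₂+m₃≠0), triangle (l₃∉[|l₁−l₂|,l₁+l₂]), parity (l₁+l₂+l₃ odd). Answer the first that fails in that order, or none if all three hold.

parity

Σmᵢ = 0  ✓
l₃∈[|l₁−l₂|,l₁+l₂]=[1,5], have l₃=4  ✓
Σlᵢ = 9 ⇒ odd  ✗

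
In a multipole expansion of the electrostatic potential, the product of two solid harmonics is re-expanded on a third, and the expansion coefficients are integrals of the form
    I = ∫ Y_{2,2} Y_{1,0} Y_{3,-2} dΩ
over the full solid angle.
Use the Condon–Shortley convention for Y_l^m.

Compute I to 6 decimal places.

m-sum 0 ✓  L=6 even ✓  1≤3≤3 ✓
Π(2lᵢ+1) = 5×3×7 = 105
triangle coeff Δ(2,1,3) = 1/105
Σ_t [0,0]: t=0:+1/4 = 1/4
(3j)²=3/35 [(2 1 3; 0 0 0)], sign=-1
Σ_t [0,0]: t=0:+1/24 = 1/24
(3j)²=1/21 [(2 1 3; 2 0 -2)], sign=-1
⇒ 4πI² = 3/7
I = (+1)√(3/7/(4π)) = 0.18467439

0.184674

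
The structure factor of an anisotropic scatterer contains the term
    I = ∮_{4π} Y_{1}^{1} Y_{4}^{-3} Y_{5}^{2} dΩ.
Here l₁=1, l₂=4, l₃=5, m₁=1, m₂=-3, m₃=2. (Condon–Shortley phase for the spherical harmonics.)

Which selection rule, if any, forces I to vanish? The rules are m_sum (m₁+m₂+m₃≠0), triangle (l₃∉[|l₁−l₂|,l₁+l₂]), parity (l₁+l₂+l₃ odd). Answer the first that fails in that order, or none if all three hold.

none

azimuthal sum: 1 − 3 + 2 = 0  ✓
3 ≤ 5 ≤ 5 (triangle on l)  ✓
L = 1 + 4 + 5 = 10 (even)  ✓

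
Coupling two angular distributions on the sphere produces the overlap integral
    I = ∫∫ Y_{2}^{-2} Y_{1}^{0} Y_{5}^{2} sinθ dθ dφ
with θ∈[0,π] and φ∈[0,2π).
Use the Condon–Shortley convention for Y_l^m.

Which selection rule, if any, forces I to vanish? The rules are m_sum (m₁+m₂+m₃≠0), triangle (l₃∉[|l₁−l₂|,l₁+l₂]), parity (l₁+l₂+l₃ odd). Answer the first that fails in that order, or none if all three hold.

azimuthal sum: -2 + 0 + 2 = 0  ✓
1 ≤ 5 ≤ 3 (triangle on l)  ✗
L = 2 + 1 + 5 = 8 (even)

triangle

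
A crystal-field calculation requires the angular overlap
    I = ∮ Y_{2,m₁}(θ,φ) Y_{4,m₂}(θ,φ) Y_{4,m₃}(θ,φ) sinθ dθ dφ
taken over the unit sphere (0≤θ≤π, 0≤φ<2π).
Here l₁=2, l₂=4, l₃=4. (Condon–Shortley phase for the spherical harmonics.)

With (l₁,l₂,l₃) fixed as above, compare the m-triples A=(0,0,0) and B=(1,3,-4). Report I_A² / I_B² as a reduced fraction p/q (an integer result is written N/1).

100/147

l's match ⇒ only the (l;m) 3-j factors differ between A and B.
A: triangle coeff Δ(2,4,4) = 1/13860; Σ_t [0,2]: t=0:+1/192 t=1:−1/36 t=2:+1/192 = -5/288; (3j)²=20/693 [(2 4 4; 0 0 0)], sign=-1
B: triangle coeff Δ(2,4,4) = 1/13860; Σ_t [1,1]: t=1:−1/1440 = -1/1440; (3j)²=7/165 [(2 4 4; 1 3 -4)], sign=-1
I_A²/I_B² = (20/693)/(7/165) = 100/147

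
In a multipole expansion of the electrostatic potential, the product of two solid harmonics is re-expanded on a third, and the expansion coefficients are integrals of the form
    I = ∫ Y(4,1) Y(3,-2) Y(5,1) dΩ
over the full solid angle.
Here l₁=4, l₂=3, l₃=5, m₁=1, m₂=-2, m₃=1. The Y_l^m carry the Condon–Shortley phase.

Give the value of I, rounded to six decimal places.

0.138239

m-sum 0 ✓  L=12 even ✓  1≤5≤7 ✓
Π(2lᵢ+1) = 9×7×11 = 693
triangle coeff Δ(4,3,5) = 1/180180
Σ_t [0,2]: t=0:+1/576 t=1:−1/144 t=2:+1/576 = -1/288
(3j)²=20/1001 [(4 3 5; 0 0 0)], sign=+1
Σ_t [0,1]: t=0:+1/432 t=1:−1/1152 = 5/3456
(3j)²=625/36036 [(4 3 5; 1 -2 1)], sign=+1
⇒ 4πI² = 3125/13013
I = (+1)√(3125/13013/(4π)) = 0.13823925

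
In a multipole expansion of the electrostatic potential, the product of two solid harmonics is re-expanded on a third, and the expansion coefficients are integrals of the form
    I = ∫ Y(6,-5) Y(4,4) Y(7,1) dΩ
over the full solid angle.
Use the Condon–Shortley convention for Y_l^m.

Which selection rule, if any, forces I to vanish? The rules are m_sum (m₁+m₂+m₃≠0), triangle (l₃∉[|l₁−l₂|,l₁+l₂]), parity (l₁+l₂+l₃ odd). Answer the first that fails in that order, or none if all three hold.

m₁+m₂+m₃ = -5 + 4 + 1 = 0  ✓
triangle: |6−4|=2 ≤ l₃=7 ≤ 6+4=10  ✓
parity: l₁+l₂+l₃ = 17 is odd  ✗

parity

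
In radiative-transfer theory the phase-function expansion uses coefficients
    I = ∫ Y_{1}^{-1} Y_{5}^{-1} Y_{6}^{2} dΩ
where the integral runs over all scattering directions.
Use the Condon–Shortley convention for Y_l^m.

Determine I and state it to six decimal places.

0.216205

Checks pass: Σm=0; 12 even; l₃=6∈[4,6].
(2·1+1)(2·5+1)(2·6+1) = 429
Δ: 0! 2! 10! / 13! → 1/858
sum: t=0:+1/14400 = 1/14400
3j²(1 5 6; 0 0 0) = Δ·Π!·Σ² = 6/143  (sign +1)
sum: t=0:+1/34560 = 1/34560
3j²(1 5 6; -1 -1 2) = Δ·Π!·Σ² = 14/429  (sign +1)
combine: 4πI² = 429·6/143·14/429 = 84/143
take √, sign +1: I = 0.21620548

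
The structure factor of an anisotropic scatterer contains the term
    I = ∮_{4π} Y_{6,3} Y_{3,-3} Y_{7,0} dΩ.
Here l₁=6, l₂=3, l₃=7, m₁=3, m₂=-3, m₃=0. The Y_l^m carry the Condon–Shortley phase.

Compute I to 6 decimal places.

-0.117879

m-sum 0 ✓  L=16 even ✓  3≤7≤9 ✓
Π(2lᵢ+1) = 13×7×15 = 1365
triangle coeff Δ(6,3,7) = 1/2042040
Σ_t [0,2]: t=0:+1/207360 t=1:−1/57600 t=2:+1/207360 = -1/129600
(3j)²=168/12155 [(6 3 7; 0 0 0)], sign=+1
Σ_t [0,0]: t=0:+1/1451520 = 1/1451520
(3j)²=45/4862 [(6 3 7; 3 -3 0)], sign=-1
⇒ 4πI² = 79380/454597
I = (-1)√(79380/454597/(4π)) = -0.11787924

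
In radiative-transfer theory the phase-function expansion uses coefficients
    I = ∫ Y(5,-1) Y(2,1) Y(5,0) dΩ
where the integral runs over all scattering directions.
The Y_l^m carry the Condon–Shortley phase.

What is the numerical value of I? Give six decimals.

-0.036166

m-sum 0 ✓  L=12 even ✓  3≤5≤7 ✓
Π(2lᵢ+1) = 11×5×11 = 605
triangle coeff Δ(5,2,5) = 1/38610
Σ_t [0,2]: t=0:+1/2880 t=1:−1/576 t=2:+1/2880 = -1/960
(3j)²=10/429 [(5 2 5; 0 0 0)], sign=+1
Σ_t [1,2]: t=1:−1/1440 t=2:+1/1152 = 1/5760
(3j)²=1/858 [(5 2 5; -1 1 0)], sign=-1
⇒ 4πI² = 25/1521
I = (-1)√(25/1521/(4π)) = -0.03616600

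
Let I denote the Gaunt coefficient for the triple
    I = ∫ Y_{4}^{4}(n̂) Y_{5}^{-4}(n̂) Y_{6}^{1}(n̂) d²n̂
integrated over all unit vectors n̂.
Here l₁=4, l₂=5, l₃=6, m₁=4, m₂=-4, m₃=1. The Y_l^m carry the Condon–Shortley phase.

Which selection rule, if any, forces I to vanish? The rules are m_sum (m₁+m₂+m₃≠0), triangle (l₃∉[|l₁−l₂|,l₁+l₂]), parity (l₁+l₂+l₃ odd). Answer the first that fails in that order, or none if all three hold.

m_sum

m₁+m₂+m₃ = 4 − 4 + 1 = 1  ✗
triangle: |4−5|=1 ≤ l₃=6 ≤ 4+5=9
parity: l₁+l₂+l₃ = 15 is odd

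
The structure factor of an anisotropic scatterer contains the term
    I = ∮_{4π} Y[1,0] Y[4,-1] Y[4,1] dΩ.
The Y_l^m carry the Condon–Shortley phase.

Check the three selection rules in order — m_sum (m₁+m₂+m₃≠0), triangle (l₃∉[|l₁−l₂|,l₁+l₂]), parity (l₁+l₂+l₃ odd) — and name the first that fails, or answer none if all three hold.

parity

Σmᵢ = 0  ✓
l₃∈[|l₁−l₂|,l₁+l₂]=[3,5], have l₃=4  ✓
Σlᵢ = 9 ⇒ odd  ✗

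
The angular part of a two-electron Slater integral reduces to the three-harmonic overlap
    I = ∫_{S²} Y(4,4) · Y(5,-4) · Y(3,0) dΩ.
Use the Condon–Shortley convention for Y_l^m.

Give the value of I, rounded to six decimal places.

-0.207724

Rules hold: Σm=0, L=12 even, 1≤3≤9.
N = 9·11·7 = 693
Δ = 6!·2!·4!/13! = 1/180180
Racah Σ t=2..4: t=2:+1/576 t=3:−1/144 t=4:+1/576 = -1/288
⇒ 3j(4 5 3; 0 0 0)² = 20/1001, sgn +1
Racah Σ t=0..0: t=0:+1/8640 = 1/8640
⇒ 3j(4 5 3; 4 -4 0)² = 28/715, sgn -1
4πI² = N·(3j₀)²·(3jₘ)² = 1008/1859
I = -1·√(0.542227/4π) = -0.20772350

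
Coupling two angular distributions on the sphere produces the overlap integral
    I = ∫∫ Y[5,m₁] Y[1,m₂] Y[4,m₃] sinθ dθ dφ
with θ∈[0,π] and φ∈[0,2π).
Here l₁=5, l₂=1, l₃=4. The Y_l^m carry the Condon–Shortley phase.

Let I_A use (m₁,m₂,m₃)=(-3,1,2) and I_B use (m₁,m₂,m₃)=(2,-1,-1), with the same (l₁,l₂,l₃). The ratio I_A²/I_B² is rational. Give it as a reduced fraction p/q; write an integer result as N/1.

Same 5,1,4: normalisation and zero-m 3j drop out of the ratio.
A: Δ: 2! 8! 0! / 11! → 1/495; sum: t=2:+1/2880 = 1/2880; 3j²(5 1 4; -3 1 2) = Δ·Π!·Σ² = 28/495  (sign +1)
B: Δ: 2! 8! 0! / 11! → 1/495; sum: t=0:+1/1440 = 1/1440; 3j²(5 1 4; 2 -1 -1) = Δ·Π!·Σ² = 7/165  (sign -1)
I_A²/I_B² = (28/495)/(7/165) = 4/3

4/3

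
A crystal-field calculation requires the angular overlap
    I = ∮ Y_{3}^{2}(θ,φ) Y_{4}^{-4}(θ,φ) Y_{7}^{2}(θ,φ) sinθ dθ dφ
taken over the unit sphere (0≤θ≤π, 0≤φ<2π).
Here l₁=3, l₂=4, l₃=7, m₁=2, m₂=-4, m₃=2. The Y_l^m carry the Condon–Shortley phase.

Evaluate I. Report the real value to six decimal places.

Checks pass: Σm=0; 14 even; l₃=7∈[1,7].
(2·3+1)(2·4+1)(2·7+1) = 945
Δ: 0! 6! 8! / 15! → 1/45045
sum: t=0:+1/20736 = 1/20736
3j²(3 4 7; 0 0 0) = Δ·Π!·Σ² = 35/1287  (sign -1)
sum: t=0:+1/4838400 = 1/4838400
3j²(3 4 7; 2 -4 2) = Δ·Π!·Σ² = 1/5005  (sign -1)
combine: 4πI² = 945·35/1287·1/5005 = 105/20449
take √, sign +1: I = 0.02021407

0.020214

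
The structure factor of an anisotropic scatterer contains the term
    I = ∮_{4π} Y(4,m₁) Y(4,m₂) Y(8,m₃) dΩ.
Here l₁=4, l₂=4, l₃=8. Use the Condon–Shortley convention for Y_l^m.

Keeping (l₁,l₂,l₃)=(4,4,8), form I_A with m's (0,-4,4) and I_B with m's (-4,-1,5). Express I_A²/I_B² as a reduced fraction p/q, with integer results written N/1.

Same 4,4,8: normalisation and zero-m 3j drop out of the ratio.
A: Δ: 0! 8! 8! / 17! → 1/218790; sum: t=0:+1/23224320 = 1/23224320; 3j²(4 4 8; 0 -4 4) = Δ·Π!·Σ² = 1/442  (sign +1)
B: Δ: 0! 8! 8! / 17! → 1/218790; sum: t=0:+1/29030400 = 1/29030400; 3j²(4 4 8; -4 -1 5) = Δ·Π!·Σ² = 1/170  (sign -1)
I_A²/I_B² = (1/442)/(1/170) = 5/13

5/13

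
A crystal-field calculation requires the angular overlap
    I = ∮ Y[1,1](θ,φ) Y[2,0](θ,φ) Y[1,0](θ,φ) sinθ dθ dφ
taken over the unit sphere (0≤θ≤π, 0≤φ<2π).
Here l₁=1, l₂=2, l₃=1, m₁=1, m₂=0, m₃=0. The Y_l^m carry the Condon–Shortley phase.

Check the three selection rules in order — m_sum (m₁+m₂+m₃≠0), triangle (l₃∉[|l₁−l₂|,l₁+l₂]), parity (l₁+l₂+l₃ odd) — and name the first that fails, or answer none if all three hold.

m_sum

Σmᵢ = 1  ✗
l₃∈[|l₁−l₂|,l₁+l₂]=[1,3], have l₃=1
Σlᵢ = 4 ⇒ even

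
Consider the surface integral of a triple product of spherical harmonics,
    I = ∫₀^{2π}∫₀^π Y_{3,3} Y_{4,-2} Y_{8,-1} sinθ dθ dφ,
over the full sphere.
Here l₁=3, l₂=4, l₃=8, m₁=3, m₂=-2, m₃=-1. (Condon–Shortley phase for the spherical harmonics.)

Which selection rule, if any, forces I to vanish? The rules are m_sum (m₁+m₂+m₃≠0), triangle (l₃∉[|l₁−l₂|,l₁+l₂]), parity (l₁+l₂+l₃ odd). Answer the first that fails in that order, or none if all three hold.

Σmᵢ = 0  ✓
l₃∈[|l₁−l₂|,l₁+l₂]=[1,7], have l₃=8  ✗
Σlᵢ = 15 ⇒ odd

triangle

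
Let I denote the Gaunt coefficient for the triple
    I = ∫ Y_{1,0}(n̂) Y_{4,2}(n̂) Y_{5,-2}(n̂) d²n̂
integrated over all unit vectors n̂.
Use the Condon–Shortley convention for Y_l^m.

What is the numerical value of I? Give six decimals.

m-sum 0 ✓  L=10 even ✓  3≤5≤5 ✓
Π(2lᵢ+1) = 3×9×11 = 297
triangle coeff Δ(1,4,5) = 1/495
Σ_t [0,0]: t=0:+1/576 = 1/576
(3j)²=5/99 [(1 4 5; 0 0 0)], sign=-1
Σ_t [0,0]: t=0:+1/1440 = 1/1440
(3j)²=7/165 [(1 4 5; 0 2 -2)], sign=-1
⇒ 4πI² = 7/11
I = (+1)√(7/11/(4π)) = 0.22503380

0.225034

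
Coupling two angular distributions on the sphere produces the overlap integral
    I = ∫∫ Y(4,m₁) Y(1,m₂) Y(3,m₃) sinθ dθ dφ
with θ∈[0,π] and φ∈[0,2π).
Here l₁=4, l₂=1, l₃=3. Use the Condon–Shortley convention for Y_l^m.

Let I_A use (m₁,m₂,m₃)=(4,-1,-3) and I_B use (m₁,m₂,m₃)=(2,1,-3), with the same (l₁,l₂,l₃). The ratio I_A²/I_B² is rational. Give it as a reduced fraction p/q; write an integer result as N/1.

Same 4,1,3: normalisation and zero-m 3j drop out of the ratio.
A: Δ: 2! 6! 0! / 9! → 1/252; sum: t=0:+1/1440 = 1/1440; 3j²(4 1 3; 4 -1 -3) = Δ·Π!·Σ² = 1/9  (sign +1)
B: Δ: 2! 6! 0! / 9! → 1/252; sum: t=2:+1/1440 = 1/1440; 3j²(4 1 3; 2 1 -3) = Δ·Π!·Σ² = 1/252  (sign +1)
I_A²/I_B² = (1/9)/(1/252) = 28/1

28/1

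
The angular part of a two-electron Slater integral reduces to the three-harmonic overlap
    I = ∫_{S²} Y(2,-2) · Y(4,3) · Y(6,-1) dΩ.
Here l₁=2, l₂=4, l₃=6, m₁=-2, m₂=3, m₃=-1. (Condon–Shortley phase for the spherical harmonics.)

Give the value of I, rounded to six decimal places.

-0.035563

Checks pass: Σm=0; 12 even; l₃=6∈[2,6].
(2·2+1)(2·4+1)(2·6+1) = 585
Δ: 0! 4! 8! / 13! → 1/6435
sum: t=0:+1/2304 = 1/2304
3j²(2 4 6; 0 0 0) = Δ·Π!·Σ² = 5/143  (sign +1)
sum: t=0:+1/120960 = 1/120960
3j²(2 4 6; -2 3 -1) = Δ·Π!·Σ² = 1/1287  (sign -1)
combine: 4πI² = 585·5/143·1/1287 = 25/1573
take √, sign -1: I = -0.03556319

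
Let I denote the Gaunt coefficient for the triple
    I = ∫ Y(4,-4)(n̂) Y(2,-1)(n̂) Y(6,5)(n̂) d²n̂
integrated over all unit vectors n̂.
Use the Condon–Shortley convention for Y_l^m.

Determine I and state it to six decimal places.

-0.204295

m-sum 0 ✓  L=12 even ✓  2≤6≤6 ✓
Π(2lᵢ+1) = 9×5×13 = 585
triangle coeff Δ(4,2,6) = 1/6435
Σ_t [0,0]: t=0:+1/2304 = 1/2304
(3j)²=5/143 [(4 2 6; 0 0 0)], sign=+1
Σ_t [0,0]: t=0:+1/241920 = 1/241920
(3j)²=1/39 [(4 2 6; -4 -1 5)], sign=-1
⇒ 4πI² = 75/143
I = (-1)√(75/143/(4π)) = -0.20429497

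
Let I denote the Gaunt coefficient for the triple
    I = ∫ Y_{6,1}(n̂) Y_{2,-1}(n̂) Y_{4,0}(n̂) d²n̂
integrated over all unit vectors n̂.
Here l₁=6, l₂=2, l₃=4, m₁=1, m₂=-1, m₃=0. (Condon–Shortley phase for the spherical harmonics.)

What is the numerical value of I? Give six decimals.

-0.210395

Checks pass: Σm=0; 12 even; l₃=4∈[4,8].
(2·6+1)(2·2+1)(2·4+1) = 585
Δ: 4! 8! 0! / 13! → 1/6435
sum: t=2:+1/2304 = 1/2304
3j²(6 2 4; 0 0 0) = Δ·Π!·Σ² = 5/143  (sign +1)
sum: t=1:−1/3456 = -1/3456
3j²(6 2 4; 1 -1 0) = Δ·Π!·Σ² = 35/1287  (sign -1)
combine: 4πI² = 585·5/143·35/1287 = 875/1573
take √, sign -1: I = -0.21039467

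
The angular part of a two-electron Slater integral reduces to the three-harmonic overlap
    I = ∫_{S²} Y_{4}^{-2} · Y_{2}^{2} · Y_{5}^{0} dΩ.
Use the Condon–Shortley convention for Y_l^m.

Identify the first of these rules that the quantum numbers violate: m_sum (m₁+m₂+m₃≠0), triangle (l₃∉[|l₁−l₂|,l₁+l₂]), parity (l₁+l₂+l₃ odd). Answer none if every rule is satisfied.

parity

azimuthal sum: -2 + 2 + 0 = 0  ✓
2 ≤ 5 ≤ 6 (triangle on l)  ✓
L = 4 + 2 + 5 = 11 (odd)  ✗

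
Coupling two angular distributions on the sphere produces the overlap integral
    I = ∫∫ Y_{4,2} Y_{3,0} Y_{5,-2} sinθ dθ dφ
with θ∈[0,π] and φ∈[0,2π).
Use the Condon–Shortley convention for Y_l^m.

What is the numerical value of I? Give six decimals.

m-sum 0 ✓  L=12 even ✓  1≤5≤7 ✓
Π(2lᵢ+1) = 9×7×11 = 693
triangle coeff Δ(4,3,5) = 1/180180
Σ_t [0,2]: t=0:+1/576 t=1:−1/144 t=2:+1/576 = -1/288
(3j)²=20/1001 [(4 3 5; 0 0 0)], sign=+1
Σ_t [0,2]: t=0:+1/576 t=1:−1/480 t=2:+1/8640 = -1/4320
(3j)²=1/2145 [(4 3 5; 2 0 -2)], sign=+1
⇒ 4πI² = 12/1859
I = (+1)√(12/1859/(4π)) = 0.02266449

0.022664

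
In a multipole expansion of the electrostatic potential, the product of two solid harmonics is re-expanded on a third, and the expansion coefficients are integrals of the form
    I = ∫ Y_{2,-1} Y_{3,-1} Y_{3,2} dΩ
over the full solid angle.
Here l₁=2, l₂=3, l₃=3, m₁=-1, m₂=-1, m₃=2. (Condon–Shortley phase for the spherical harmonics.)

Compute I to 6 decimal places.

0.162868

Checks pass: Σm=0; 8 even; l₃=3∈[1,5].
(2·2+1)(2·3+1)(2·3+1) = 245
Δ: 2! 2! 4! / 9! → 1/3780
sum: t=0:+1/24 t=1:−1/4 t=2:+1/24 = -1/6
3j²(2 3 3; 0 0 0) = Δ·Π!·Σ² = 4/105  (sign +1)
sum: t=1:−1/12 t=2:+1/48 = -1/16
3j²(2 3 3; -1 -1 2) = Δ·Π!·Σ² = 1/28  (sign +1)
combine: 4πI² = 245·4/105·1/28 = 1/3
take √, sign +1: I = 0.16286750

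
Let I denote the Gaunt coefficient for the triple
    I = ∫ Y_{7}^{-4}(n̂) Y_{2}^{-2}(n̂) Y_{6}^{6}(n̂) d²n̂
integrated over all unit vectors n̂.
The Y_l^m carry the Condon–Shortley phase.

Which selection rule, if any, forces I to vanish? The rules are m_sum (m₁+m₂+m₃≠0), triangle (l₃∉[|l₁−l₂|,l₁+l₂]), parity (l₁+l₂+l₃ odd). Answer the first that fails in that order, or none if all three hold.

Σmᵢ = 0  ✓
l₃∈[|l₁−l₂|,l₁+l₂]=[5,9], have l₃=6  ✓
Σlᵢ = 15 ⇒ odd  ✗

parity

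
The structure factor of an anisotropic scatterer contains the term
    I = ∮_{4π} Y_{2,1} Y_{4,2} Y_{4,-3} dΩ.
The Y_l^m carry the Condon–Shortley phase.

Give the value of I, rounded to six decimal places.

-0.187702

Rules hold: Σm=0, L=10 even, 2≤4≤6.
N = 5·9·9 = 405
Δ = 2!·2!·6!/11! = 1/13860
Racah Σ t=0..2: t=0:+1/192 t=1:−1/36 t=2:+1/192 = -5/288
⇒ 3j(2 4 4; 0 0 0)² = 20/693, sgn -1
Racah Σ t=0..1: t=0:+1/1440 t=1:−1/240 = -1/288
⇒ 3j(2 4 4; 1 2 -3)² = 5/132, sgn +1
4πI² = N·(3j₀)²·(3jₘ)² = 375/847
I = -1·√(0.442739/4π) = -0.18770204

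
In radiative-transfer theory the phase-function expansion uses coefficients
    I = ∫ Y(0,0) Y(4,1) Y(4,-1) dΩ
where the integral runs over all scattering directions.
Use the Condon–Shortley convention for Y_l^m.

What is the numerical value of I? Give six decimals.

Checks pass: Σm=0; 8 even; l₃=4∈[4,4].
(2·0+1)(2·4+1)(2·4+1) = 81
Δ: 0! 0! 8! / 9! → 1/9
sum: t=0:+1/576 = 1/576
3j²(0 4 4; 0 0 0) = Δ·Π!·Σ² = 1/9  (sign +1)
sum: t=0:+1/720 = 1/720
3j²(0 4 4; 0 1 -1) = Δ·Π!·Σ² = 1/9  (sign -1)
combine: 4πI² = 81·1/9·1/9 = 1/1
take √, sign -1: I = -0.28209479

-0.282095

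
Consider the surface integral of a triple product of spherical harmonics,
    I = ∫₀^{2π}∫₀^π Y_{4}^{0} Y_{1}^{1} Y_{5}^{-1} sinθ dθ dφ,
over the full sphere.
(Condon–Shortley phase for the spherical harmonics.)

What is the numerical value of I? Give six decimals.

-0.190188

Rules hold: Σm=0, L=10 even, 3≤5≤5.
N = 9·3·11 = 297
Δ = 0!·8!·2!/11! = 1/495
Racah Σ t=0..0: t=0:+1/576 = 1/576
⇒ 3j(4 1 5; 0 0 0)² = 5/99, sgn -1
Racah Σ t=0..0: t=0:+1/1152 = 1/1152
⇒ 3j(4 1 5; 0 1 -1)² = 1/33, sgn +1
4πI² = N·(3j₀)²·(3jₘ)² = 5/11
I = -1·√(0.454545/4π) = -0.19018827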